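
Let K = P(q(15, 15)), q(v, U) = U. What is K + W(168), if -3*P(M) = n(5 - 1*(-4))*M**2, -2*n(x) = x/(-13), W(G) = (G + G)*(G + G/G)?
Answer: 1475709/26 ≈ 56758.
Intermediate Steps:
W(G) = 2*G*(1 + G) (W(G) = (2*G)*(G + 1) = (2*G)*(1 + G) = 2*G*(1 + G))
n(x) = x/26 (n(x) = -x/(2*(-13)) = -x*(-1)/(2*13) = -(-1)*x/26 = x/26)
P(M) = -3*M**2/26 (P(M) = -(5 - 1*(-4))/26*M**2/3 = -(5 + 4)/26*M**2/3 = -(1/26)*9*M**2/3 = -3*M**2/26)
K = -675/26 (K = -3/26*15**2 = -3/26*225 = -675/26 ≈ -25.962)
K + W(168) = -675/26 + 2*168*(1 + 168) = -675/26 + 2*168*169 = -675/26 + 56784 = 1475709/26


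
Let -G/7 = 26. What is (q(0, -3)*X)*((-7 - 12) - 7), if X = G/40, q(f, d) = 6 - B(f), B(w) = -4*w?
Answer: 3549/5 ≈ 709.80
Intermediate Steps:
G = -182 (G = -7*26 = -182)
q(f, d) = 6 + 4*f (q(f, d) = 6 - (-4)*f = 6 + 4*f)
X = -91/20 (X = -182/40 = -182*1/40 = -91/20 ≈ -4.5500)
(q(0, -3)*X)*((-7 - 12) - 7) = ((6 + 4*0)*(-91/20))*((-7 - 12) - 7) = ((6 + 0)*(-91/20))*(-19 - 7) = (6*(-91/20))*(-26) = -273/10*(-26) = 3549/5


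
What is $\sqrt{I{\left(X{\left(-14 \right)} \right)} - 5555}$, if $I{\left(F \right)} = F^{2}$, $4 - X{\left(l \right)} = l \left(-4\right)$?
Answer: $i \sqrt{2851} \approx 53.395 i$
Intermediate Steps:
$X{\left(l \right)} = 4 + 4 l$ ($X{\left(l \right)} = 4 - l \left(-4\right) = 4 - - 4 l = 4 + 4 l$)
$\sqrt{I{\left(X{\left(-14 \right)} \right)} - 5555} = \sqrt{\left(4 + 4 \left(-14\right)\right)^{2} - 5555} = \sqrt{\left(4 - 56\right)^{2} - 5555} = \sqrt{\left(-52\right)^{2} - 5555} = \sqrt{2704 - 5555} = \sqrt{-2851} = i \sqrt{2851}$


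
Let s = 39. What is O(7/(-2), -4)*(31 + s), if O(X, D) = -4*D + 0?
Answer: 1120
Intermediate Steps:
O(X, D) = -4*D
O(7/(-2), -4)*(31 + s) = (-4*(-4))*(31 + 39) = 16*70 = 1120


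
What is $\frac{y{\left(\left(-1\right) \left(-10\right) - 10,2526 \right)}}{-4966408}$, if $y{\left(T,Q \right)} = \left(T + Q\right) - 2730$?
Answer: $\frac{51}{1241602} \approx 4.1076 \cdot 10^{-5}$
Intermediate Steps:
$y{\left(T,Q \right)} = -2730 + Q + T$ ($y{\left(T,Q \right)} = \left(Q + T\right) - 2730 = -2730 + Q + T$)
$\frac{y{\left(\left(-1\right) \left(-10\right) - 10,2526 \right)}}{-4966408} = \frac{-2730 + 2526 - 0}{-4966408} = \left(-2730 + 2526 + \left(10 - 10\right)\right) \left(- \frac{1}{4966408}\right) = \left(-2730 + 2526 + 0\right) \left(- \frac{1}{4966408}\right) = \left(-204\right) \left(- \frac{1}{4966408}\right) = \frac{51}{1241602}$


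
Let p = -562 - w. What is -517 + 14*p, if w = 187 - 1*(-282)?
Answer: -14951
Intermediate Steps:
w = 469 (w = 187 + 282 = 469)
p = -1031 (p = -562 - 1*469 = -562 - 469 = -1031)
-517 + 14*p = -517 + 14*(-1031) = -517 - 14434 = -14951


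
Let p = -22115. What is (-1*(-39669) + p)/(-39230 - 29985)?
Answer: -17554/69215 ≈ -0.25362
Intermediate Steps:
(-1*(-39669) + p)/(-39230 - 29985) = (-1*(-39669) - 22115)/(-39230 - 29985) = (39669 - 22115)/(-69215) = 17554*(-1/69215) = -17554/69215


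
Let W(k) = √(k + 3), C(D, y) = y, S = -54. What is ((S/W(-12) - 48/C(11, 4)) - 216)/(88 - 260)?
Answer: 57/43 - 9*I/86 ≈ 1.3256 - 0.10465*I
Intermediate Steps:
W(k) = √(3 + k)
((S/W(-12) - 48/C(11, 4)) - 216)/(88 - 260) = ((-54/√(3 - 12) - 48/4) - 216)/(88 - 260) = ((-54*(-I/3) - 48*¼) - 216)/(-172) = ((-54*(-I/3) - 12) - 216)*(-1/172) = ((-(-18)*I - 12) - 216)*(-1/172) = ((18*I - 12) - 216)*(-1/172) = ((-12 + 18*I) - 216)*(-1/172) = (-228 + 18*I)*(-1/172) = 57/43 - 9*I/86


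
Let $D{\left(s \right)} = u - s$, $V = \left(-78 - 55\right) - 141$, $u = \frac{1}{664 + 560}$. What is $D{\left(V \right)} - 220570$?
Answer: $- \frac{269642303}{1224} \approx -2.203 \cdot 10^{5}$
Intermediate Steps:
$u = \frac{1}{1224} \approx 0.00081699$
$V = -274$ ($V = -133 - 141 = -274$)
$D{\left(s \right)} = \frac{1}{1224} - s$
$D{\left(V \right)} - 220570 = \left(\frac{1}{1224} - -274\right) - 220570 = \left(\frac{1}{1224} + 274\right) - 220570 = \frac{335377}{1224} - 220570 = - \frac{269642303}{1224}$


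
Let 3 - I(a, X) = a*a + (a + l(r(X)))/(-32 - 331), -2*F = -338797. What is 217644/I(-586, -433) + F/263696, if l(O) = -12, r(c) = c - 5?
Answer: 565326000205/65740603123744 ≈ 0.0085993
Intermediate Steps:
F = 338797/2 (F = -½*(-338797) = 338797/2 ≈ 1.6940e+5)
r(c) = -5 + c
I(a, X) = 359/121 - a² + a/363 (I(a, X) = 3 - (a*a + (a - 12)/(-32 - 331)) = 3 - (a² + (-12 + a)/(-363)) = 3 - (a² + (-12 + a)*(-1/363)) = 3 - (a² + (4/121 - a/363)) = 3 - (4/121 + a² - a/363) = 3 + (-4/121 - a² + a/363) = 359/121 - a² + a/363)
217644/I(-586, -433) + F/263696 = 217644/(359/121 - 1*(-586)² + (1/363)*(-586)) + (338797/2)/263696 = 217644/(359/121 - 1*343396 - 586/363) + (338797/2)*(1/263696) = 217644/(359/121 - 343396 - 586/363) + 338797/527392 = 217644/(-124652257/363) + 338797/527392 = 217644*(-363/124652257) + 338797/527392 = -79004772/124652257 + 338797/527392 = 565326000205/65740603123744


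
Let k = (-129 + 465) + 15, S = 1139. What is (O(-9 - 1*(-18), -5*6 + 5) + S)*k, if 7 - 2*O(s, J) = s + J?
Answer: 807651/2 ≈ 4.0383e+5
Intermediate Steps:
O(s, J) = 7/2 - J/2 - s/2 (O(s, J) = 7/2 - (s + J)/2 = 7/2 - (J + s)/2 = 7/2 + (-J/2 - s/2) = 7/2 - J/2 - s/2)
k = 351 (k = 336 + 15 = 351)
(O(-9 - 1*(-18), -5*6 + 5) + S)*k = ((7/2 - (-5*6 + 5)/2 - (-9 - 1*(-18))/2) + 1139)*351 = ((7/2 - (-30 + 5)/2 - (-9 + 18)/2) + 1139)*351 = ((7/2 - ½*(-25) - ½*9) + 1139)*351 = ((7/2 + 25/2 - 9/2) + 1139)*351 = (23/2 + 1139)*351 = (2301/2)*351 = 807651/2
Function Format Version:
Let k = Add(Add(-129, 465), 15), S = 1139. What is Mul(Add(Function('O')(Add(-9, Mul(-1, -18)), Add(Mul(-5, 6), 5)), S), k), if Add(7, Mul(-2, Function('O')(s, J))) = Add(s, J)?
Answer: Rational(807651, 2) ≈ 4.0383e+5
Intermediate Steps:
Function('O')(s, J) = Add(Rational(7, 2), Mul(Rational(-1, 2), J), Mul(Rational(-1, 2), s)) (Function('O')(s, J) = Add(Rational(7, 2), Mul(Rational(-1, 2), Add(s, J))) = Add(Rational(7, 2), Mul(Rational(-1, 2), Add(J, s))) = Add(Rational(7, 2), Add(Mul(Rational(-1, 2), J), Mul(Rational(-1, 2), s))) = Add(Rational(7, 2), Mul(Rational(-1, 2), J), Mul(Rational(-1, 2), s)))
k = 351 (k = Add(336, 15) = 351)
Mul(Add(Function('O')(Add(-9, Mul(-1, -18)), Add(Mul(-5, 6), 5)), S), k) = Mul(Add(Add(Rational(7, 2), Mul(Rational(-1, 2), Add(Mul(-5, 6), 5)), Mul(Rational(-1, 2), Add(-9, Mul(-1, -18)))), 1139), 351) = Mul(Add(Add(Rational(7, 2), Mul(Rational(-1, 2), Add(-30, 5)), Mul(Rational(-1, 2), Add(-9, 18))), 1139), 351) = Mul(Add(Add(Rational(7, 2), Mul(Rational(-1, 2), -25), Mul(Rational(-1, 2), 9)), 1139), 351) = Mul(Add(Add(Rational(7, 2), Rational(25, 2), Rational(-9, 2)), 1139), 351) = Mul(Add(Rational(23, 2), 1139), 351) = Mul(Rational(2301, 2), 351) = Rational(807651, 2)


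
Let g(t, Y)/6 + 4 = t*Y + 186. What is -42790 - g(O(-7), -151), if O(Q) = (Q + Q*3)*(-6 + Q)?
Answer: 285902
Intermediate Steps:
O(Q) = 4*Q*(-6 + Q) (O(Q) = (Q + 3*Q)*(-6 + Q) = (4*Q)*(-6 + Q) = 4*Q*(-6 + Q))
g(t, Y) = 1092 + 6*Y*t (g(t, Y) = -24 + 6*(t*Y + 186) = -24 + 6*(Y*t + 186) = -24 + 6*(186 + Y*t) = -24 + (1116 + 6*Y*t) = 1092 + 6*Y*t)
-42790 - g(O(-7), -151) = -42790 - (1092 + 6*(-151)*(4*(-7)*(-6 - 7))) = -42790 - (1092 + 6*(-151)*(4*(-7)*(-13))) = -42790 - (1092 + 6*(-151)*364) = -42790 - (1092 - 329784) = -42790 - 1*(-328692) = -42790 + 328692 = 285902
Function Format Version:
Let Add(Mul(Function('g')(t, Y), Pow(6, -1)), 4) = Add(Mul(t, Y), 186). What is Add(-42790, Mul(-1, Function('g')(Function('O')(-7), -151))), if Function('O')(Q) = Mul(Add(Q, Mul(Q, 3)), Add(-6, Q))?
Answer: 285902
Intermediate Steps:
Function('O')(Q) = Mul(4, Q, Add(-6, Q)) (Function('O')(Q) = Mul(Add(Q, Mul(3, Q)), Add(-6, Q)) = Mul(Mul(4, Q), Add(-6, Q)) = Mul(4, Q, Add(-6, Q)))
Function('g')(t, Y) = Add(1092, Mul(6, Y, t)) (Function('g')(t, Y) = Add(-24, Mul(6, Add(Mul(t, Y), 186))) = Add(-24, Mul(6, Add(Mul(Y, t), 186))) = Add(-24, Mul(6, Add(186, Mul(Y, t)))) = Add(-24, Add(1116, Mul(6, Y, t))) = Add(1092, Mul(6, Y, t)))
Add(-42790, Mul(-1, Function('g')(Function('O')(-7), -151))) = Add(-42790, Mul(-1, Add(1092, Mul(6, -151, Mul(4, -7, Add(-6, -7)))))) = Add(-42790, Mul(-1, Add(1092, Mul(6, -151, Mul(4, -7, -13))))) = Add(-42790, Mul(-1, Add(1092, Mul(6, -151, 364)))) = Add(-42790, Mul(-1, Add(1092, -329784))) = Add(-42790, Mul(-1, -328692)) = Add(-42790, 328692) = 285902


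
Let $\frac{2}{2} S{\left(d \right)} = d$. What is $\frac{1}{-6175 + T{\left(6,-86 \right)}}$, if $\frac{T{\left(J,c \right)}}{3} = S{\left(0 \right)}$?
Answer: $- \frac{1}{6175} \approx -0.00016194$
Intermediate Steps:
$S{\left(d \right)} = d$
$T{\left(J,c \right)} = 0$ ($T{\left(J,c \right)} = 3 \cdot 0 = 0$)
$\frac{1}{-6175 + T{\left(6,-86 \right)}} = \frac{1}{-6175 + 0} = \frac{1}{-6175} = - \frac{1}{6175}$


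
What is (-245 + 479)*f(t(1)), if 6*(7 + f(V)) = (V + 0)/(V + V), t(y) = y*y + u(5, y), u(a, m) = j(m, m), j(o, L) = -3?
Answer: -3237/2 ≈ -1618.5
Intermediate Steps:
u(a, m) = -3
t(y) = -3 + y² (t(y) = y*y - 3 = y² - 3 = -3 + y²)
f(V) = -83/12 (f(V) = -7 + ((V + 0)/(V + V))/6 = -7 + (V/((2*V)))/6 = -7 + (V*(1/(2*V)))/6 = -7 + (⅙)*(½) = -7 + 1/12 = -83/12)
(-245 + 479)*f(t(1)) = (-245 + 479)*(-83/12) = 234*(-83/12) = -3237/2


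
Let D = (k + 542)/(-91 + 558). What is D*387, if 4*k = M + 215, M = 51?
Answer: 470979/934 ≈ 504.26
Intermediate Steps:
k = 133/2 (k = (51 + 215)/4 = (1/4)*266 = 133/2 ≈ 66.500)
D = 1217/934 (D = (133/2 + 542)/(-91 + 558) = (1217/2)/467 = (1217/2)*(1/467) = 1217/934 ≈ 1.3030)
D*387 = (1217/934)*387 = 470979/934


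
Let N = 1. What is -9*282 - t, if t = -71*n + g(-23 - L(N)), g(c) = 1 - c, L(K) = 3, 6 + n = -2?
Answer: -3133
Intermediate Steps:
n = -8 (n = -6 - 2 = -8)
t = 595 (t = -71*(-8) + (1 - (-23 - 1*3)) = 568 + (1 - (-23 - 3)) = 568 + (1 - 1*(-26)) = 568 + (1 + 26) = 568 + 27 = 595)
-9*282 - t = -9*282 - 1*595 = -2538 - 595 = -3133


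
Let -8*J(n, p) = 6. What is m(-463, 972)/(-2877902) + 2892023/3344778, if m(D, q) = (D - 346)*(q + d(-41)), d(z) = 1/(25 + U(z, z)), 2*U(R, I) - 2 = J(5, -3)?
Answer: 1122705446016833/986659187814990 ≈ 1.1379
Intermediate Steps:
J(n, p) = -¾ (J(n, p) = -⅛*6 = -¾)
U(R, I) = 5/8 (U(R, I) = 1 + (½)*(-¾) = 1 - 3/8 = 5/8)
d(z) = 8/205 (d(z) = 1/(25 + 5/8) = 1/(205/8) = 8/205)
m(D, q) = (-346 + D)*(8/205 + q) (m(D, q) = (D - 346)*(q + 8/205) = (-346 + D)*(8/205 + q))
m(-463, 972)/(-2877902) + 2892023/3344778 = (-2768/205 - 346*972 + (8/205)*(-463) - 463*972)/(-2877902) + 2892023/3344778 = (-2768/205 - 336312 - 3704/205 - 450036)*(-1/2877902) + 2892023*(1/3344778) = -161207812/205*(-1/2877902) + 2892023/3344778 = 80603906/294984955 + 2892023/3344778 = 1122705446016833/986659187814990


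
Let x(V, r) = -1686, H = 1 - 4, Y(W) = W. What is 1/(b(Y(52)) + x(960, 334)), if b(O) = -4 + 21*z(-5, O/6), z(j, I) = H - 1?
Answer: -1/1774 ≈ -0.00056370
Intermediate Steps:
H = -3
z(j, I) = -4 (z(j, I) = -3 - 1 = -4)
b(O) = -88 (b(O) = -4 + 21*(-4) = -4 - 84 = -88)
1/(b(Y(52)) + x(960, 334)) = 1/(-88 - 1686) = 1/(-1774) = -1/1774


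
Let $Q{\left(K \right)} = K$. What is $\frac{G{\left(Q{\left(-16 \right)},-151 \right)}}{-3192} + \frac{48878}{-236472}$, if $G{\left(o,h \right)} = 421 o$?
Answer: $\frac{29934517}{15725388} \approx 1.9036$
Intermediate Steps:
$\frac{G{\left(Q{\left(-16 \right)},-151 \right)}}{-3192} + \frac{48878}{-236472} = \frac{421 \left(-16\right)}{-3192} + \frac{48878}{-236472} = \left(-6736\right) \left(- \frac{1}{3192}\right) + 48878 \left(- \frac{1}{236472}\right) = \frac{842}{399} - \frac{24439}{118236} = \frac{29934517}{15725388}$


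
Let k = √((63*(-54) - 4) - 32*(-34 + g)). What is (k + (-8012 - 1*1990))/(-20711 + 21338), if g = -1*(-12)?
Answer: -3334/209 + I*√2702/627 ≈ -15.952 + 0.082904*I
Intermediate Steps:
g = 12
k = I*√2702 (k = √((63*(-54) - 4) - 32*(-34 + 12)) = √((-3402 - 4) - 32*(-22)) = √(-3406 + 704) = √(-2702) = I*√2702 ≈ 51.981*I)
(k + (-8012 - 1*1990))/(-20711 + 21338) = (I*√2702 + (-8012 - 1*1990))/(-20711 + 21338) = (I*√2702 + (-8012 - 1990))/627 = (I*√2702 - 10002)*(1/627) = (-10002 + I*√2702)*(1/627) = -3334/209 + I*√2702/627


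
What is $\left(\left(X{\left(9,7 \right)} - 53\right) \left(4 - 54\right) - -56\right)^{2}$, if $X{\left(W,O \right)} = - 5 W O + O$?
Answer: $327827236$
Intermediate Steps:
$X{\left(W,O \right)} = O - 5 O W$ ($X{\left(W,O \right)} = - 5 O W + O = O - 5 O W$)
$\left(\left(X{\left(9,7 \right)} - 53\right) \left(4 - 54\right) - -56\right)^{2} = \left(\left(7 \left(1 - 45\right) - 53\right) \left(4 - 54\right) - -56\right)^{2} = \left(\left(7 \left(1 - 45\right) - 53\right) \left(-50\right) + 56\right)^{2} = \left(\left(7 \left(-44\right) - 53\right) \left(-50\right) + 56\right)^{2} = \left(\left(-308 - 53\right) \left(-50\right) + 56\right)^{2} = \left(\left(-361\right) \left(-50\right) + 56\right)^{2} = \left(18050 + 56\right)^{2} = 18106^{2} = 327827236$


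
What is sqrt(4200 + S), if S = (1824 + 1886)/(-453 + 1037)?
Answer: sqrt(89662615)/146 ≈ 64.856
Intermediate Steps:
S = 1855/292 (S = 3710/584 = 3710*(1/584) = 1855/292 ≈ 6.3527)
sqrt(4200 + S) = sqrt(4200 + 1855/292) = sqrt(1228255/292) = sqrt(89662615)/146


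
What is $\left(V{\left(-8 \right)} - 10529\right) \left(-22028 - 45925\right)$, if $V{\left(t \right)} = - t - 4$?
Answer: $715205325$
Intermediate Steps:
$V{\left(t \right)} = -4 - t$
$\left(V{\left(-8 \right)} - 10529\right) \left(-22028 - 45925\right) = \left(\left(-4 - -8\right) - 10529\right) \left(-22028 - 45925\right) = \left(\left(-4 + 8\right) - 10529\right) \left(-67953\right) = \left(4 - 10529\right) \left(-67953\right) = \left(-10525\right) \left(-67953\right) = 715205325$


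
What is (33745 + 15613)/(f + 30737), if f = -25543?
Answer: 24679/2597 ≈ 9.5029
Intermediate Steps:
(33745 + 15613)/(f + 30737) = (33745 + 15613)/(-25543 + 30737) = 49358/5194 = 49358*(1/5194) = 24679/2597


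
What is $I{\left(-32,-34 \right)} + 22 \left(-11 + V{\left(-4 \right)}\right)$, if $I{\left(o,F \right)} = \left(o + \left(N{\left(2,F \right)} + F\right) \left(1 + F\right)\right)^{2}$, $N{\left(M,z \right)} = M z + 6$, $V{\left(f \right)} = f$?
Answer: $9834166$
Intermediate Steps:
$N{\left(M,z \right)} = 6 + M z$
$I{\left(o,F \right)} = \left(o + \left(1 + F\right) \left(6 + 3 F\right)\right)^{2}$ ($I{\left(o,F \right)} = \left(o + \left(\left(6 + 2 F\right) + F\right) \left(1 + F\right)\right)^{2} = \left(o + \left(6 + 3 F\right) \left(1 + F\right)\right)^{2} = \left(o + \left(1 + F\right) \left(6 + 3 F\right)\right)^{2}$)
$I{\left(-32,-34 \right)} + 22 \left(-11 + V{\left(-4 \right)}\right) = \left(6 - 32 + 3 \left(-34\right)^{2} + 9 \left(-34\right)\right)^{2} + 22 \left(-11 - 4\right) = \left(6 - 32 + 3 \cdot 1156 - 306\right)^{2} + 22 \left(-15\right) = \left(6 - 32 + 3468 - 306\right)^{2} - 330 = 3136^{2} - 330 = 9834496 - 330 = 9834166$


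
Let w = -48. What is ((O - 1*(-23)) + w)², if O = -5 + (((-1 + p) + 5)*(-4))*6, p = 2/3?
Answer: 20164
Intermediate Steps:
p = ⅔ (p = 2*(⅓) = ⅔ ≈ 0.66667)
O = -117 (O = -5 + (((-1 + ⅔) + 5)*(-4))*6 = -5 + ((-⅓ + 5)*(-4))*6 = -5 + ((14/3)*(-4))*6 = -5 - 56/3*6 = -5 - 112 = -117)
((O - 1*(-23)) + w)² = ((-117 - 1*(-23)) - 48)² = ((-117 + 23) - 48)² = (-94 - 48)² = (-142)² = 20164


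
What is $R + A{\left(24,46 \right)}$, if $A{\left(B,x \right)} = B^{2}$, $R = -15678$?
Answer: $-15102$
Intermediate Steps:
$R + A{\left(24,46 \right)} = -15678 + 24^{2} = -15678 + 576 = -15102$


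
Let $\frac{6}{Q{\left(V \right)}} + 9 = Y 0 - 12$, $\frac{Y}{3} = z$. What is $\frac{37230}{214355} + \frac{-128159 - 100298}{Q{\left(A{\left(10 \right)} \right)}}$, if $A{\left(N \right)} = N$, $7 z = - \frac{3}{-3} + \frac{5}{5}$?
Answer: $\frac{68559275221}{85742} \approx 7.996 \cdot 10^{5}$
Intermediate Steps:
$z = \frac{2}{7}$ ($z = \frac{- \frac{3}{-3} + \frac{5}{5}}{7} = \frac{\left(-3\right) \left(- \frac{1}{3}\right) + 5 \cdot \frac{1}{5}}{7} = \frac{1 + 1}{7} = \frac{1}{7} \cdot 2 = \frac{2}{7} \approx 0.28571$)
$Y = \frac{6}{7}$ ($Y = 3 \cdot \frac{2}{7} = \frac{6}{7} \approx 0.85714$)
$Q{\left(V \right)} = - \frac{2}{7}$ ($Q{\left(V \right)} = \frac{6}{-9 + \left(\frac{6}{7} \cdot 0 - 12\right)} = \frac{6}{-9 + \left(0 - 12\right)} = \frac{6}{-9 - 12} = \frac{6}{-21} = 6 \left(- \frac{1}{21}\right) = - \frac{2}{7}$)
$\frac{37230}{214355} + \frac{-128159 - 100298}{Q{\left(A{\left(10 \right)} \right)}} = \frac{37230}{214355} + \frac{-128159 - 100298}{- \frac{2}{7}} = 37230 \cdot \frac{1}{214355} + \left(-128159 - 100298\right) \left(- \frac{7}{2}\right) = \frac{7446}{42871} - - \frac{1599199}{2} = \frac{7446}{42871} + \frac{1599199}{2} = \frac{68559275221}{85742}$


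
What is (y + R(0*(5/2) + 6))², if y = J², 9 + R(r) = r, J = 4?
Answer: 169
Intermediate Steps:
R(r) = -9 + r
y = 16 (y = 4² = 16)
(y + R(0*(5/2) + 6))² = (16 + (-9 + (0*(5/2) + 6)))² = (16 + (-9 + (0 + 6)))² = (16 + (-9 + 6))² = (16 - 3)² = 13² = 169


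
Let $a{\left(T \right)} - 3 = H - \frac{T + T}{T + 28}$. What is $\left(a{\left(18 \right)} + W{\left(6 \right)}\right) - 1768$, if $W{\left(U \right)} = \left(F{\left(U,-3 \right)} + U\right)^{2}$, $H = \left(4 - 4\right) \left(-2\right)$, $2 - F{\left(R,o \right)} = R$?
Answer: $- \frac{40521}{23} \approx -1761.8$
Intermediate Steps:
$F{\left(R,o \right)} = 2 - R$
$H = 0$ ($H = 0 \left(-2\right) = 0$)
$W{\left(U \right)} = 4$ ($W{\left(U \right)} = \left(\left(2 - U\right) + U\right)^{2} = 2^{2} = 4$)
$a{\left(T \right)} = 3 - \frac{2 T}{28 + T}$ ($a{\left(T \right)} = 3 + \left(0 - \frac{T + T}{T + 28}\right) = 3 + \left(0 - \frac{2 T}{28 + T}\right) = 3 - \frac{2 T}{28 + T}$)
$\left(a{\left(18 \right)} + W{\left(6 \right)}\right) - 1768 = \left(\frac{84 + 18}{28 + 18} + 4\right) - 1768 = \left(\frac{1}{46} \cdot 102 + 4\right) - 1768 = \left(\frac{51}{23} + 4\right) - 1768 = \frac{143}{23} - 1768 = - \frac{40521}{23}$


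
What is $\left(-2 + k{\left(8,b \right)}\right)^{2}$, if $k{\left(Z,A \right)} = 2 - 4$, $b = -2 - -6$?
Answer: $16$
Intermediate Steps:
$b = 4$ ($b = -2 + 6 = 4$)
$k{\left(Z,A \right)} = -2$ ($k{\left(Z,A \right)} = 2 - 4 = -2$)
$\left(-2 + k{\left(8,b \right)}\right)^{2} = \left(-2 - 2\right)^{2} = \left(-4\right)^{2} = 16$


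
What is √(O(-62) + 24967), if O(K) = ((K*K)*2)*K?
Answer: I*√451689 ≈ 672.08*I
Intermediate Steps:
O(K) = 2*K³ (O(K) = (K²*2)*K = (2*K²)*K = 2*K³)
√(O(-62) + 24967) = √(2*(-62)³ + 24967) = √(2*(-238328) + 24967) = √(-476656 + 24967) = √(-451689) = I*√451689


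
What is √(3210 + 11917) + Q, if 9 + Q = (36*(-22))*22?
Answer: -17433 + √15127 ≈ -17310.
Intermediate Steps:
Q = -17433 (Q = -9 + (36*(-22))*22 = -9 - 792*22 = -9 - 17424 = -17433)
√(3210 + 11917) + Q = √(3210 + 11917) - 17433 = √15127 - 17433 = -17433 + √15127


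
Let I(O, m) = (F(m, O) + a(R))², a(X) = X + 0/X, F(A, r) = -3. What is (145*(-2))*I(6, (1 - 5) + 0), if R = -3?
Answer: -10440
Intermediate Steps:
a(X) = X (a(X) = X + 0 = X)
I(O, m) = 36 (I(O, m) = (-3 - 3)² = (-6)² = 36)
(145*(-2))*I(6, (1 - 5) + 0) = (145*(-2))*36 = -290*36 = -10440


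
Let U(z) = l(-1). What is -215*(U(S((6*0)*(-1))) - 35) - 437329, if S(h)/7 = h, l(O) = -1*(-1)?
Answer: -430019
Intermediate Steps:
l(O) = 1
S(h) = 7*h
U(z) = 1
-215*(U(S((6*0)*(-1))) - 35) - 437329 = -215*(1 - 35) - 437329 = -215*(-34) - 437329 = 7310 - 437329 = -430019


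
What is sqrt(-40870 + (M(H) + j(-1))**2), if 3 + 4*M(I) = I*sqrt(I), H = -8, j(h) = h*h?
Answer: sqrt(-654431 - 32*I*sqrt(2))/4 ≈ 0.0069927 - 202.24*I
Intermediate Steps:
j(h) = h**2
M(I) = -3/4 + I**(3/2)/4 (M(I) = -3/4 + (I*sqrt(I))/4 = -3/4 + I**(3/2)/4)
sqrt(-40870 + (M(H) + j(-1))**2) = sqrt(-40870 + ((-3/4 + (-8)**(3/2)/4) + (-1)**2)**2) = sqrt(-40870 + ((-3/4 + (-16*I*sqrt(2))/4) + 1)**2) = sqrt(-40870 + ((-3/4 - 4*I*sqrt(2)) + 1)**2) = sqrt(-40870 + (1/4 - 4*I*sqrt(2))**2)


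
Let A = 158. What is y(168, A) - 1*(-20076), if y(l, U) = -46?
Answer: 20030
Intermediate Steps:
y(168, A) - 1*(-20076) = -46 - 1*(-20076) = -46 + 20076 = 20030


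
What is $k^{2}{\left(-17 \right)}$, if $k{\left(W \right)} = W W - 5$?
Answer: $80656$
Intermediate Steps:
$k{\left(W \right)} = -5 + W^{2}$ ($k{\left(W \right)} = W^{2} - 5 = -5 + W^{2}$)
$k^{2}{\left(-17 \right)} = \left(-5 + \left(-17\right)^{2}\right)^{2} = \left(-5 + 289\right)^{2} = 284^{2} = 80656$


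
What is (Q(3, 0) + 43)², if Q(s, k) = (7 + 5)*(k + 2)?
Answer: 4489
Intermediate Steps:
Q(s, k) = 24 + 12*k (Q(s, k) = 12*(2 + k) = 24 + 12*k)
(Q(3, 0) + 43)² = ((24 + 12*0) + 43)² = ((24 + 0) + 43)² = (24 + 43)² = 67² = 4489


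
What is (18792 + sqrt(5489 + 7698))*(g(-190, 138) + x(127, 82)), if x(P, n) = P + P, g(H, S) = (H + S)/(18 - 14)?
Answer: 4528872 + 241*sqrt(13187) ≈ 4.5565e+6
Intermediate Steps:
g(H, S) = H/4 + S/4 (g(H, S) = (H + S)/4 = (H + S)*(1/4) = H/4 + S/4)
x(P, n) = 2*P
(18792 + sqrt(5489 + 7698))*(g(-190, 138) + x(127, 82)) = (18792 + sqrt(5489 + 7698))*(((1/4)*(-190) + (1/4)*138) + 2*127) = (18792 + sqrt(13187))*((-95/2 + 69/2) + 254) = (18792 + sqrt(13187))*(-13 + 254) = (18792 + sqrt(13187))*241 = 4528872 + 241*sqrt(13187)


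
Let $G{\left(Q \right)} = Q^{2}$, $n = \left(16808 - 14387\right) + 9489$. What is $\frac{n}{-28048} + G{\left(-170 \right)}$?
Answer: $\frac{405287645}{14024} \approx 28900.0$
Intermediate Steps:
$n = 11910$ ($n = 2421 + 9489 = 11910$)
$\frac{n}{-28048} + G{\left(-170 \right)} = \frac{11910}{-28048} + \left(-170\right)^{2} = 11910 \left(- \frac{1}{28048}\right) + 28900 = - \frac{5955}{14024} + 28900 = \frac{405287645}{14024}$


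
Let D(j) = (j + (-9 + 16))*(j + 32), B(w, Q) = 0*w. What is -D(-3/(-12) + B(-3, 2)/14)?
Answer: -3741/16 ≈ -233.81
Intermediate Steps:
B(w, Q) = 0
D(j) = (7 + j)*(32 + j) (D(j) = (j + 7)*(32 + j) = (7 + j)*(32 + j))
-D(-3/(-12) + B(-3, 2)/14) = -(224 + (-3/(-12) + 0/14)**2 + 39*(-3/(-12) + 0/14)) = -(224 + (-3*(-1/12) + 0*(1/14))**2 + 39*(-3*(-1/12) + 0*(1/14))) = -(224 + (1/4 + 0)**2 + 39*(1/4 + 0)) = -(224 + (1/4)**2 + 39*(1/4)) = -(224 + 1/16 + 39/4) = -1*3741/16 = -3741/16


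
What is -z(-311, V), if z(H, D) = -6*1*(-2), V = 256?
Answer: -12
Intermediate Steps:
z(H, D) = 12 (z(H, D) = -6*(-2) = 12)
-z(-311, V) = -1*12 = -12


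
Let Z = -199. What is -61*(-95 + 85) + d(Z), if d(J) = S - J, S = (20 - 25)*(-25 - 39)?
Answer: 1129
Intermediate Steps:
S = 320 (S = -5*(-64) = 320)
d(J) = 320 - J
-61*(-95 + 85) + d(Z) = -61*(-95 + 85) + (320 - 1*(-199)) = -61*(-10) + (320 + 199) = 610 + 519 = 1129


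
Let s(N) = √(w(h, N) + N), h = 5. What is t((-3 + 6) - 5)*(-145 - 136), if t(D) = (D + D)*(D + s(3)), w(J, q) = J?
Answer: -2248 + 2248*√2 ≈ 931.15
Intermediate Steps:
s(N) = √(5 + N)
t(D) = 2*D*(D + 2*√2) (t(D) = (D + D)*(D + √(5 + 3)) = (2*D)*(D + √8) = (2*D)*(D + 2*√2) = 2*D*(D + 2*√2))
t((-3 + 6) - 5)*(-145 - 136) = (2*((-3 + 6) - 5)*(((-3 + 6) - 5) + 2*√2))*(-145 - 136) = (2*(3 - 5)*((3 - 5) + 2*√2))*(-281) = (2*(-2)*(-2 + 2*√2))*(-281) = (8 - 8*√2)*(-281) = -2248 + 2248*√2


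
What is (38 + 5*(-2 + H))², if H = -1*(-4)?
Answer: 2304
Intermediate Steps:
H = 4
(38 + 5*(-2 + H))² = (38 + 5*(-2 + 4))² = (38 + 5*2)² = (38 + 10)² = 48² = 2304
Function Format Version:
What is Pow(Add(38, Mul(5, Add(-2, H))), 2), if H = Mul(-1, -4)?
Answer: 2304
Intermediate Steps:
H = 4
Pow(Add(38, Mul(5, Add(-2, H))), 2) = Pow(Add(38, Mul(5, Add(-2, 4))), 2) = Pow(Add(38, Mul(5, 2)), 2) = Pow(Add(38, 10), 2) = Pow(48, 2) = 2304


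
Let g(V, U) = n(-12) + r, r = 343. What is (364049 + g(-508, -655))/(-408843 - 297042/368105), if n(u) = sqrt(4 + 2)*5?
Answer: -6387357960/7166545217 - 1840525*sqrt(6)/150497449557 ≈ -0.89130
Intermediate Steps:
n(u) = 5*sqrt(6) (n(u) = sqrt(6)*5 = 5*sqrt(6))
g(V, U) = 343 + 5*sqrt(6) (g(V, U) = 5*sqrt(6) + 343 = 343 + 5*sqrt(6))
(364049 + g(-508, -655))/(-408843 - 297042/368105) = (364049 + (343 + 5*sqrt(6)))/(-408843 - 297042/368105) = (364392 + 5*sqrt(6))/(-408843 - 297042*1/368105) = (364392 + 5*sqrt(6))/(-408843 - 297042/368105) = (364392 + 5*sqrt(6))/(-150497449557/368105) = (364392 + 5*sqrt(6))*(-368105/150497449557) = -6387357960/7166545217 - 1840525*sqrt(6)/150497449557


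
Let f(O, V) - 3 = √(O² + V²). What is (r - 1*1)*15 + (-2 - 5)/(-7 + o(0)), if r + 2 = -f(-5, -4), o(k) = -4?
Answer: -983/11 - 15*√41 ≈ -185.41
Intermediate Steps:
f(O, V) = 3 + √(O² + V²)
r = -5 - √41 (r = -2 - (3 + √((-5)² + (-4)²)) = -2 - (3 + √(25 + 16)) = -2 - (3 + √41) = -2 + (-3 - √41) = -5 - √41 ≈ -11.403)
(r - 1*1)*15 + (-2 - 5)/(-7 + o(0)) = ((-5 - √41) - 1*1)*15 + (-2 - 5)/(-7 - 4) = ((-5 - √41) - 1)*15 - 7/(-11) = (-6 - √41)*15 - 7*(-1/11) = (-90 - 15*√41) + 7/11 = -983/11 - 15*√41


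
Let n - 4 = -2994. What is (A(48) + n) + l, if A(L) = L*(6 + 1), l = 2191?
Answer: -463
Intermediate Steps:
n = -2990 (n = 4 - 2994 = -2990)
A(L) = 7*L (A(L) = L*7 = 7*L)
(A(48) + n) + l = (7*48 - 2990) + 2191 = (336 - 2990) + 2191 = -2654 + 2191 = -463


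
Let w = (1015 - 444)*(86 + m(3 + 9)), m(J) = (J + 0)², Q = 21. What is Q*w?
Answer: 2757930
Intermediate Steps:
m(J) = J²
w = 131330 (w = (1015 - 444)*(86 + (3 + 9)²) = 571*(86 + 12²) = 571*(86 + 144) = 571*230 = 131330)
Q*w = 21*131330 = 2757930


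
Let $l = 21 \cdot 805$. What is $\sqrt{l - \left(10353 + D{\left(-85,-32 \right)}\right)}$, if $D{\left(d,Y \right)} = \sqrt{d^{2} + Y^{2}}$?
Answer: $\sqrt{6552 - \sqrt{8249}} \approx 80.381$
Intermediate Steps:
$D{\left(d,Y \right)} = \sqrt{Y^{2} + d^{2}}$
$l = 16905$
$\sqrt{l - \left(10353 + D{\left(-85,-32 \right)}\right)} = \sqrt{16905 - \left(10353 + \sqrt{\left(-32\right)^{2} + \left(-85\right)^{2}}\right)} = \sqrt{16905 - \left(10353 + \sqrt{1024 + 7225}\right)} = \sqrt{16905 - \left(10353 + \sqrt{8249}\right)} = \sqrt{6552 - \sqrt{8249}}$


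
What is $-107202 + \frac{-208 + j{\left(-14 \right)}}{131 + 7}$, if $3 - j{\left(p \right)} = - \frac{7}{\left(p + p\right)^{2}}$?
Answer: $- \frac{552312357}{5152} \approx -1.072 \cdot 10^{5}$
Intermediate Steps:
$j{\left(p \right)} = 3 + \frac{7}{4 p^{2}}$ ($j{\left(p \right)} = 3 - - \frac{7}{\left(p + p\right)^{2}} = 3 - - \frac{7}{\left(2 p\right)^{2}} = 3 - - \frac{7}{4 p^{2}} = 3 + \frac{7}{4 p^{2}}$)
$-107202 + \frac{-208 + j{\left(-14 \right)}}{131 + 7} = -107202 + \frac{-208 + \left(3 + \frac{7}{4 \cdot 196}\right)}{131 + 7} = -107202 + \frac{-208 + \left(3 + \frac{7}{4} \cdot \frac{1}{196}\right)}{138} = -107202 + \left(-208 + \left(3 + \frac{1}{112}\right)\right) \frac{1}{138} = -107202 + \left(-208 + \frac{337}{112}\right) \frac{1}{138} = -107202 - \frac{7653}{5152} = - \frac{552312357}{5152}$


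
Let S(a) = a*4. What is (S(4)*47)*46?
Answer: 34592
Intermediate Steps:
S(a) = 4*a
(S(4)*47)*46 = ((4*4)*47)*46 = (16*47)*46 = 752*46 = 34592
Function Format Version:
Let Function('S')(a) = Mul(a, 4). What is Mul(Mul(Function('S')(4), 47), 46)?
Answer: 34592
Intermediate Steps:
Function('S')(a) = Mul(4, a)
Mul(Mul(Function('S')(4), 47), 46) = Mul(Mul(Mul(4, 4), 47), 46) = Mul(Mul(16, 47), 46) = Mul(752, 46) = 34592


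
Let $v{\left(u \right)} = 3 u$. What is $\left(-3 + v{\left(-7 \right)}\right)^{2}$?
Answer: $576$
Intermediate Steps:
$\left(-3 + v{\left(-7 \right)}\right)^{2} = \left(-3 + 3 \left(-7\right)\right)^{2} = \left(-3 - 21\right)^{2} = \left(-24\right)^{2} = 576$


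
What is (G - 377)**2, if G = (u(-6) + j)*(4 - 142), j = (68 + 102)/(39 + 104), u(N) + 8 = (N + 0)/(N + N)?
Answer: 4989161956/20449 ≈ 2.4398e+5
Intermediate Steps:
u(N) = -15/2 (u(N) = -8 + (N + 0)/(N + N) = -8 + N/((2*N)) = -8 + N*(1/(2*N)) = -8 + 1/2 = -15/2)
j = 170/143 ≈ 1.1888
G = 124545/143 (G = (-15/2 + 170/143)*(4 - 142) = -1805/286*(-138) = 124545/143 ≈ 870.94)
(G - 377)**2 = (124545/143 - 377)**2 = (70634/143)**2 = 4989161956/20449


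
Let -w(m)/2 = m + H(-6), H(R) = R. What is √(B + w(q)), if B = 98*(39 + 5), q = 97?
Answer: √4130 ≈ 64.265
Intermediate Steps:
B = 4312 (B = 98*44 = 4312)
w(m) = 12 - 2*m (w(m) = -2*(m - 6) = -2*(-6 + m) = 12 - 2*m)
√(B + w(q)) = √(4312 + (12 - 2*97)) = √(4312 + (12 - 194)) = √(4312 - 182) = √4130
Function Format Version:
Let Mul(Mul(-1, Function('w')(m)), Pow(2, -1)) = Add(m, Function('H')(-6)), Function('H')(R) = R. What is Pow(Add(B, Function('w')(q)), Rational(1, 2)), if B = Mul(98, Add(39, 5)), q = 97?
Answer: Pow(4130, Rational(1, 2)) ≈ 64.265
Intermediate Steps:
B = 4312 (B = Mul(98, 44) = 4312)
Function('w')(m) = Add(12, Mul(-2, m)) (Function('w')(m) = Mul(-2, Add(m, -6)) = Mul(-2, Add(-6, m)) = Add(12, Mul(-2, m)))
Pow(Add(B, Function('w')(q)), Rational(1, 2)) = Pow(Add(4312, Add(12, Mul(-2, 97))), Rational(1, 2)) = Pow(Add(4312, Add(12, -194)), Rational(1, 2)) = Pow(Add(4312, -182), Rational(1, 2)) = Pow(4130, Rational(1, 2))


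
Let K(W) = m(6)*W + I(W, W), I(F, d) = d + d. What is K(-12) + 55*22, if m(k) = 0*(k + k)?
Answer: 1186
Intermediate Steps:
m(k) = 0 (m(k) = 0*(2*k) = 0)
I(F, d) = 2*d
K(W) = 2*W (K(W) = 0*W + 2*W = 0 + 2*W = 2*W)
K(-12) + 55*22 = 2*(-12) + 55*22 = -24 + 1210 = 1186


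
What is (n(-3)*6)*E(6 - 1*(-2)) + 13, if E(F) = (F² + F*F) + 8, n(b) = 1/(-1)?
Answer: -803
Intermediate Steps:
n(b) = -1
E(F) = 8 + 2*F² (E(F) = (F² + F²) + 8 = 2*F² + 8 = 8 + 2*F²)
(n(-3)*6)*E(6 - 1*(-2)) + 13 = (-1*6)*(8 + 2*(6 - 1*(-2))²) + 13 = -6*(8 + 2*(6 + 2)²) + 13 = -6*(8 + 2*8²) + 13 = -6*(8 + 2*64) + 13 = -6*(8 + 128) + 13 = -6*136 + 13 = -816 + 13 = -803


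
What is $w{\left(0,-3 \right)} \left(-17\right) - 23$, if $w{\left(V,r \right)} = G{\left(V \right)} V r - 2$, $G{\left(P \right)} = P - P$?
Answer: $11$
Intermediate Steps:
$G{\left(P \right)} = 0$
$w{\left(V,r \right)} = -2$ ($w{\left(V,r \right)} = 0 V r - 2 = 0 r - 2 = 0 - 2 = -2$)
$w{\left(0,-3 \right)} \left(-17\right) - 23 = \left(-2\right) \left(-17\right) - 23 = 34 - 23 = 11$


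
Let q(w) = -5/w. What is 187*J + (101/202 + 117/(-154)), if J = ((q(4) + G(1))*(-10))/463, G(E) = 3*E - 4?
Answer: 629435/71302 ≈ 8.8277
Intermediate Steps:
G(E) = -4 + 3*E
J = 45/926 (J = ((-5/4 + (-4 + 3*1))*(-10))/463 = ((-5*¼ + (-4 + 3))*(-10))*(1/463) = ((-5/4 - 1)*(-10))*(1/463) = -9/4*(-10)*(1/463) = (45/2)*(1/463) = 45/926 ≈ 0.048596)
187*J + (101/202 + 117/(-154)) = 187*(45/926) + (101/202 + 117/(-154)) = 8415/926 + (101*(1/202) + 117*(-1/154)) = 8415/926 + (½ - 117/154) = 8415/926 - 20/77 = 629435/71302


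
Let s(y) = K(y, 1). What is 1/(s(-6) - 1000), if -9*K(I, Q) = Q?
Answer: -9/9001 ≈ -0.00099989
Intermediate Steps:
K(I, Q) = -Q/9
s(y) = -1/9 (s(y) = -1/9*1 = -1/9)
1/(s(-6) - 1000) = 1/(-1/9 - 1000) = 1/(-9001/9) = -9/9001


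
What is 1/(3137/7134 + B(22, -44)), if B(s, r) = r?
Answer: -7134/310759 ≈ -0.022957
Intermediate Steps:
1/(3137/7134 + B(22, -44)) = 1/(3137/7134 - 44) = 1/(-310759/7134) = -7134/310759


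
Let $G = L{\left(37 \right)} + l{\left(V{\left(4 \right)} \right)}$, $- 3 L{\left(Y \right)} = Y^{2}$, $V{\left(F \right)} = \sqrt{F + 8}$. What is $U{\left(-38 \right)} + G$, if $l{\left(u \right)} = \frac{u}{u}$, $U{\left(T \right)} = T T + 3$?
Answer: $\frac{2975}{3} \approx 991.67$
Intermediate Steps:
$U{\left(T \right)} = 3 + T^{2}$ ($U{\left(T \right)} = T^{2} + 3 = 3 + T^{2}$)
$V{\left(F \right)} = \sqrt{8 + F}$
$l{\left(u \right)} = 1$
$L{\left(Y \right)} = - \frac{Y^{2}}{3}$
$G = - \frac{1366}{3}$ ($G = - \frac{37^{2}}{3} + 1 = \left(- \frac{1}{3}\right) 1369 + 1 = - \frac{1369}{3} + 1 = - \frac{1366}{3} \approx -455.33$)
$U{\left(-38 \right)} + G = \left(3 + \left(-38\right)^{2}\right) - \frac{1366}{3} = \left(3 + 1444\right) - \frac{1366}{3} = 1447 - \frac{1366}{3} = \frac{2975}{3}$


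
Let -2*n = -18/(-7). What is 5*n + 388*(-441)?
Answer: -1197801/7 ≈ -1.7111e+5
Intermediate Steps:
n = -9/7 (n = -(-9)/(-7) = -(-9)*(-1)/7 = -½*18/7 = -9/7 ≈ -1.2857)
5*n + 388*(-441) = 5*(-9/7) + 388*(-441) = -45/7 - 171108 = -1197801/7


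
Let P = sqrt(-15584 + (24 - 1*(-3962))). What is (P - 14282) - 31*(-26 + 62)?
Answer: -15398 + I*sqrt(11598) ≈ -15398.0 + 107.69*I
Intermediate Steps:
P = I*sqrt(11598) (P = sqrt(-15584 + (24 + 3962)) = sqrt(-15584 + 3986) = sqrt(-11598) = I*sqrt(11598) ≈ 107.69*I)
(P - 14282) - 31*(-26 + 62) = (I*sqrt(11598) - 14282) - 31*(-26 + 62) = (-14282 + I*sqrt(11598)) - 31*36 = (-14282 + I*sqrt(11598)) - 1116 = -15398 + I*sqrt(11598)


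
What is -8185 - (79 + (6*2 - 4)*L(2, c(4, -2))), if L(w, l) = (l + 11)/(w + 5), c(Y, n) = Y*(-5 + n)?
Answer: -57712/7 ≈ -8244.6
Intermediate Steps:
L(w, l) = (11 + l)/(5 + w)
-8185 - (79 + (6*2 - 4)*L(2, c(4, -2))) = -8185 - (79 + (6*2 - 4)*((11 + 4*(-5 - 2))/(5 + 2))) = -8185 - (79 + (12 - 4)*((11 + 4*(-7))/7)) = -8185 - (79 + 8*((11 - 28)/7)) = -8185 - (79 + 8*((⅐)*(-17))) = -8185 - (79 + 8*(-17/7)) = -8185 - (79 - 136/7) = -8185 - 1*417/7 = -8185 - 417/7 = -57712/7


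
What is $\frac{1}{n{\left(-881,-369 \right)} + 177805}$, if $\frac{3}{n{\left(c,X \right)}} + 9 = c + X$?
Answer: $\frac{1259}{223856492} \approx 5.6241 \cdot 10^{-6}$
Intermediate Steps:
$n{\left(c,X \right)} = \frac{3}{-9 + X + c}$ ($n{\left(c,X \right)} = \frac{3}{-9 + \left(c + X\right)} = \frac{3}{-9 + \left(X + c\right)} = \frac{3}{-9 + X + c}$)
$\frac{1}{n{\left(-881,-369 \right)} + 177805} = \frac{1}{\frac{3}{-9 - 369 - 881} + 177805} = \frac{1}{\frac{3}{-1259} + 177805} = \frac{1}{3 \left(- \frac{1}{1259}\right) + 177805} = \frac{1}{- \frac{3}{1259} + 177805} = \frac{1}{\frac{223856492}{1259}} = \frac{1259}{223856492}$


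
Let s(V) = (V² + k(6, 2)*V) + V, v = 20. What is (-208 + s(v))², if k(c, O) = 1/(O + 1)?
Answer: 430336/9 ≈ 47815.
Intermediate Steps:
k(c, O) = 1/(1 + O)
s(V) = V² + 4*V/3 (s(V) = (V² + V/(1 + 2)) + V = (V² + V/3) + V = V² + 4*V/3)
(-208 + s(v))² = (-208 + (⅓)*20*(4 + 3*20))² = (-208 + (⅓)*20*(4 + 60))² = (-208 + (⅓)*20*64)² = (-208 + 1280/3)² = (656/3)² = 430336/9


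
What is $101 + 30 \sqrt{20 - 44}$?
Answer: $101 + 60 i \sqrt{6} \approx 101.0 + 146.97 i$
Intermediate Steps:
$101 + 30 \sqrt{20 - 44} = 101 + 30 \sqrt{-24} = 101 + 30 \cdot 2 i \sqrt{6} = 101 + 60 i \sqrt{6}$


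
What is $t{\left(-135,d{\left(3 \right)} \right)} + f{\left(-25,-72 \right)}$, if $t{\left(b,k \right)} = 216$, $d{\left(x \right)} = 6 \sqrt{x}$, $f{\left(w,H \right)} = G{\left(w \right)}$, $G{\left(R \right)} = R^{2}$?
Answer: $841$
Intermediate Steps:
$f{\left(w,H \right)} = w^{2}$
$t{\left(-135,d{\left(3 \right)} \right)} + f{\left(-25,-72 \right)} = 216 + \left(-25\right)^{2} = 216 + 625 = 841$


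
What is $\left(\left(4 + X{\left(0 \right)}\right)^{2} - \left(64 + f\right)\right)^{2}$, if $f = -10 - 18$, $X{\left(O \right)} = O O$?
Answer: $400$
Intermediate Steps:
$X{\left(O \right)} = O^{2}$
$f = -28$ ($f = -10 - 18 = -28$)
$\left(\left(4 + X{\left(0 \right)}\right)^{2} - \left(64 + f\right)\right)^{2} = \left(\left(4 + 0^{2}\right)^{2} - 36\right)^{2} = \left(\left(4 + 0\right)^{2} + \left(-64 + 28\right)\right)^{2} = \left(4^{2} - 36\right)^{2} = \left(16 - 36\right)^{2} = \left(-20\right)^{2} = 400$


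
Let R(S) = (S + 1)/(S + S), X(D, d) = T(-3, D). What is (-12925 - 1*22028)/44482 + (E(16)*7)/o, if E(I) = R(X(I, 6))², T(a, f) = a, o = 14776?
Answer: -2323939189/2957697144 ≈ -0.78573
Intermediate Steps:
X(D, d) = -3
R(S) = (1 + S)/(2*S) (R(S) = (1 + S)/((2*S)) = (1 + S)*(1/(2*S)) = (1 + S)/(2*S))
E(I) = ⅑ (E(I) = ((½)*(1 - 3)/(-3))² = ((½)*(-⅓)*(-2))² = (⅓)² = ⅑)
(-12925 - 1*22028)/44482 + (E(16)*7)/o = (-12925 - 1*22028)/44482 + ((⅑)*7)/14776 = (-12925 - 22028)*(1/44482) + (7/9)*(1/14776) = -34953*1/44482 + 7/132984 = -34953/44482 + 7/132984 = -2323939189/2957697144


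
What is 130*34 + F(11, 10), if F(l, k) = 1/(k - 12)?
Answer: 8839/2 ≈ 4419.5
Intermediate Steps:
F(l, k) = 1/(-12 + k)
130*34 + F(11, 10) = 130*34 + 1/(-12 + 10) = 4420 + 1/(-2) = 4420 - 1/2 = 8839/2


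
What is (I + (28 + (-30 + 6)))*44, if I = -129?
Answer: -5500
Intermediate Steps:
(I + (28 + (-30 + 6)))*44 = (-129 + (28 + (-30 + 6)))*44 = (-129 + (28 - 24))*44 = (-129 + 4)*44 = -125*44 = -5500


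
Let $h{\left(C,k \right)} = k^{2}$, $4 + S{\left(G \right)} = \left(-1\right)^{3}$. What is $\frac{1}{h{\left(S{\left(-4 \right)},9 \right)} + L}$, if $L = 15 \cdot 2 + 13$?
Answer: $\frac{1}{124} \approx 0.0080645$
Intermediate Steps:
$L = 43$ ($L = 30 + 13 = 43$)
$S{\left(G \right)} = -5$ ($S{\left(G \right)} = -4 + \left(-1\right)^{3} = -4 - 1 = -5$)
$\frac{1}{h{\left(S{\left(-4 \right)},9 \right)} + L} = \frac{1}{9^{2} + 43} = \frac{1}{81 + 43} = \frac{1}{124}$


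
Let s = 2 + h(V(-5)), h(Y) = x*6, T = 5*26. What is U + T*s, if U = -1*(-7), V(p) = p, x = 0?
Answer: 267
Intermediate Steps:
T = 130
U = 7
h(Y) = 0 (h(Y) = 0*6 = 0)
s = 2 (s = 2 + 0 = 2)
U + T*s = 7 + 130*2 = 7 + 260 = 267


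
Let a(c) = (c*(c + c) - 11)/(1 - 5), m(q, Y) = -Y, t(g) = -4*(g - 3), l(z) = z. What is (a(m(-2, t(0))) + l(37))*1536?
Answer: -49536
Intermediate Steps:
t(g) = 12 - 4*g (t(g) = -4*(-3 + g) = 12 - 4*g)
a(c) = 11/4 - c²/2 (a(c) = (c*(2*c) - 11)/(-4) = (2*c² - 11)*(-¼) = (-11 + 2*c²)*(-¼) = 11/4 - c²/2)
(a(m(-2, t(0))) + l(37))*1536 = ((11/4 - (12 - 4*0)²/2) + 37)*1536 = ((11/4 - (12 + 0)²/2) + 37)*1536 = ((11/4 - (-1*12)²/2) + 37)*1536 = ((11/4 - ½*(-12)²) + 37)*1536 = ((11/4 - ½*144) + 37)*1536 = ((11/4 - 72) + 37)*1536 = (-277/4 + 37)*1536 = -129/4*1536 = -49536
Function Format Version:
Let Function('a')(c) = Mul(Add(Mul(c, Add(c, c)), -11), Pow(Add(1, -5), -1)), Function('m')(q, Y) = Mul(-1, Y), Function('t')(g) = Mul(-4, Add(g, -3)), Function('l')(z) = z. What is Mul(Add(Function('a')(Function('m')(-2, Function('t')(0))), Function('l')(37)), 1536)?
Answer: -49536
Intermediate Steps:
Function('t')(g) = Add(12, Mul(-4, g)) (Function('t')(g) = Mul(-4, Add(-3, g)) = Add(12, Mul(-4, g)))
Function('a')(c) = Add(Rational(11, 4), Mul(Rational(-1, 2), Pow(c, 2))) (Function('a')(c) = Mul(Add(Mul(c, Mul(2, c)), -11), Pow(-4, -1)) = Mul(Add(Mul(2, Pow(c, 2)), -11), Rational(-1, 4)) = Mul(Add(-11, Mul(2, Pow(c, 2))), Rational(-1, 4)) = Add(Rational(11, 4), Mul(Rational(-1, 2), Pow(c, 2))))
Mul(Add(Function('a')(Function('m')(-2, Function('t')(0))), Function('l')(37)), 1536) = Mul(Add(Add(Rational(11, 4), Mul(Rational(-1, 2), Pow(Mul(-1, Add(12, Mul(-4, 0))), 2))), 37), 1536) = Mul(Add(Add(Rational(11, 4), Mul(Rational(-1, 2), Pow(Mul(-1, Add(12, 0)), 2))), 37), 1536) = Mul(Add(Add(Rational(11, 4), Mul(Rational(-1, 2), Pow(Mul(-1, 12), 2))), 37), 1536) = Mul(Add(Add(Rational(11, 4), Mul(Rational(-1, 2), Pow(-12, 2))), 37), 1536) = Mul(Add(Add(Rational(11, 4), Mul(Rational(-1, 2), 144)), 37), 1536) = Mul(Add(Add(Rational(11, 4), -72), 37), 1536) = Mul(Add(Rational(-277, 4), 37), 1536) = Mul(Rational(-129, 4), 1536) = -49536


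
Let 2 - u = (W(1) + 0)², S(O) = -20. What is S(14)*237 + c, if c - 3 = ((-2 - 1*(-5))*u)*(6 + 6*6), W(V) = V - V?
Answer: -4485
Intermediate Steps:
W(V) = 0
u = 2 (u = 2 - (0 + 0)² = 2 - 1*0² = 2 - 1*0 = 2 + 0 = 2)
c = 255 (c = 3 + ((-2 - 1*(-5))*2)*(6 + 6*6) = 3 + ((-2 + 5)*2)*(6 + 36) = 3 + (3*2)*42 = 3 + 6*42 = 3 + 252 = 255)
S(14)*237 + c = -20*237 + 255 = -4740 + 255 = -4485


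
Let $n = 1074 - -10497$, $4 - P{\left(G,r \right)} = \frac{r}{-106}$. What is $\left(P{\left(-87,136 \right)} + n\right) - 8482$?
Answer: $\frac{163997}{53} \approx 3094.3$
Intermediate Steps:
$P{\left(G,r \right)} = 4 + \frac{r}{106}$ ($P{\left(G,r \right)} = 4 - \frac{r}{-106} = 4 - r \left(- \frac{1}{106}\right) = 4 - - \frac{r}{106} = 4 + \frac{r}{106}$)
$n = 11571$ ($n = 1074 + 10497 = 11571$)
$\left(P{\left(-87,136 \right)} + n\right) - 8482 = \left(\left(4 + \frac{1}{106} \cdot 136\right) + 11571\right) - 8482 = \left(\left(4 + \frac{68}{53}\right) + 11571\right) - 8482 = \left(\frac{280}{53} + 11571\right) - 8482 = \frac{613543}{53} - 8482 = \frac{163997}{53}$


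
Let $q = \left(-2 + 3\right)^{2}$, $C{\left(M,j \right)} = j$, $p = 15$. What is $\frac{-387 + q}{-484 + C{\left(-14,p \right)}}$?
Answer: $\frac{386}{469} \approx 0.82303$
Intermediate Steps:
$q = 1$ ($q = 1^{2} = 1$)
$\frac{-387 + q}{-484 + C{\left(-14,p \right)}} = \frac{-387 + 1}{-484 + 15} = - \frac{386}{-469} = \left(-386\right) \left(- \frac{1}{469}\right) = \frac{386}{469}$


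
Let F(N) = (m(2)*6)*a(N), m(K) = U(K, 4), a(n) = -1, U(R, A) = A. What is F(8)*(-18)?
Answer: 432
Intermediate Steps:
m(K) = 4
F(N) = -24 (F(N) = (4*6)*(-1) = 24*(-1) = -24)
F(8)*(-18) = -24*(-18) = 432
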